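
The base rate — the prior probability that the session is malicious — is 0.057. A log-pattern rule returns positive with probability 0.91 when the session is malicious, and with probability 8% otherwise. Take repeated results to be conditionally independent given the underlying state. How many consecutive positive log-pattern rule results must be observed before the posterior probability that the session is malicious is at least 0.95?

3

Prior odds: 0.057 ÷ 0.943 = 57/943.
Likelihood ratio of a positive result = 0.91/0.08 = 11.375.
Target posterior odds = 0.95/0.05 = 19.
Require 11.375ⁿ ≥ 19 ÷ (57/943) = 943/3.
11.375² = 129.390625 falls short of 943/3 but 11.375³ = 753571/512 reaches it, so n = 3.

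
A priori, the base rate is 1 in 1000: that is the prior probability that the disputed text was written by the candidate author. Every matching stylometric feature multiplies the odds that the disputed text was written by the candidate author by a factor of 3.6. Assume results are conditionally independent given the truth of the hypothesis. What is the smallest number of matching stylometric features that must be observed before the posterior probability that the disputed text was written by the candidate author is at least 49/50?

Prior odds: 0.001 ÷ 0.999 = 1/999.
Likelihood ratio per matching stylometric feature = 3.6.
Target odds: 0.98 ÷ 0.02 = 49.
Require 3.6ⁿ ≥ 49 ÷ (1/999) = 48951.
3.6⁸ ≈28211.1 falls short of 48951 but 3.6⁹ ≈101560 reaches it, so n = 9.

9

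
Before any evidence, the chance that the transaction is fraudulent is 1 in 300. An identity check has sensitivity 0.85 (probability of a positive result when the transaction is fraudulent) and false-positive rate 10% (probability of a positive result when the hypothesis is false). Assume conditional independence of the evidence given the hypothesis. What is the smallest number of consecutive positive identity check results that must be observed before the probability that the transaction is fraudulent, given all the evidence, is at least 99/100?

Prior odds = (1/300)/(299/300) = 1/299.
Likelihood ratio of a positive result = 0.85/0.1 = 8.5.
Target posterior odds = 0.99/0.01 = 99.
Need (1/299) × 8.5ⁿ ≥ 99, i.e. 8.5ⁿ ≥ 29601.
8.5⁴ = 5220.0625 falls short of 29601 but 8.5⁵ = 44370.53125 reaches it, so n = 5.

5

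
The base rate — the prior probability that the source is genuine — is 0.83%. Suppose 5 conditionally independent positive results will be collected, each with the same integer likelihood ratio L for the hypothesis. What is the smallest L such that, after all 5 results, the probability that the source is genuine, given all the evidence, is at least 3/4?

4

Prior odds = 0.0083/0.9917 = 83/9917.
Target odds = 0.75/0.25 = 3.
Need L⁵ ≥ 3 ÷ (83/9917) = 29751/83.
3⁵ = 243 < 29751/83 ≤ 1024 = 4⁵, so L = 4.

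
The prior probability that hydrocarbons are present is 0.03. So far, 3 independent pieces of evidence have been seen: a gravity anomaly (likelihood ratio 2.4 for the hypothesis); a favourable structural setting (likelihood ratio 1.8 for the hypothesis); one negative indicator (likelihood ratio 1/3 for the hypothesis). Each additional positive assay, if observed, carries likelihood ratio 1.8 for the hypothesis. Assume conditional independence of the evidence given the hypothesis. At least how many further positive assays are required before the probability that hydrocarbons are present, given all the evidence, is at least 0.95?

Prior odds = 0.03/0.97 = 3/97.
Combined Bayes factor of the evidence already in hand = 2.4 × 1.8 × (1/3) = 1.44.
Odds after that evidence = (3/97) × 1.44 = 108/2425.
Target odds = 0.95/0.05 = 19.
Need 1.8ⁿ ≥ 19 ÷ (108/2425) = 46075/108.
1.8¹⁰ ≈357.047 falls short of 46075/108 but 1.8¹¹ ≈642.684 reaches it, so n = 11.

11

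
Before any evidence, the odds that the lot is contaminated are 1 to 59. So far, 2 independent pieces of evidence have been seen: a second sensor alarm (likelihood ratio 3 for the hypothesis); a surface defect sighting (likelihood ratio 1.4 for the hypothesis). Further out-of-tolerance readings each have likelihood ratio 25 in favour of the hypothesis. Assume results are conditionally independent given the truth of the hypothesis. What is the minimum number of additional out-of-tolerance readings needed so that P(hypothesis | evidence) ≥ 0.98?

3

Prior odds = 1/59.
Combined Bayes factor of the evidence already in hand = 3 × 1.4 = 4.2.
Odds after that evidence = (1/59) × 4.2 = 21/295.
Target odds = 0.98/0.02 = 49.
Need 25ⁿ ≥ 49 ÷ (21/295) = 2065/3.
25² = 625 falls short of 2065/3 but 25³ = 15625 reaches it, so n = 3.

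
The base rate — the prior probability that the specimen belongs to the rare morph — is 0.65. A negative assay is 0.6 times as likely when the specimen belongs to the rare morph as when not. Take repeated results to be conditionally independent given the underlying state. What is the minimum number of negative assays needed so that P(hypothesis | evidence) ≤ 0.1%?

Prior odds = 0.65/0.35 = 13/7.
Likelihood ratio per negative assay = 0.6.
Target posterior odds = 0.001/0.999 = 1/999.
Need (13/7) × 0.6ⁿ ≤ 1/999, i.e. 0.6ⁿ ≤ 7/12987.
0.6¹⁴ ≈0.000783642 is still above 7/12987 but 0.6¹⁵ ≈0.000470185 is at or below it, so n = 15.

15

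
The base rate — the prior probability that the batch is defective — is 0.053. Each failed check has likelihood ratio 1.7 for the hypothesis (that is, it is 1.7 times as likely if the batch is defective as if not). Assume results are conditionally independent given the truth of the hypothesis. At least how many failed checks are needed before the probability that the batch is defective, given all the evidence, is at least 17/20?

Prior odds = 0.053/0.947 = 53/947.
Likelihood ratio per failed check = 1.7.
Target odds: 0.85 ÷ 0.15 = 17/3.
Need (53/947) × 1.7ⁿ ≥ 17/3, i.e. 1.7ⁿ ≥ 16099/159.
1.7⁸ ≈69.7576 falls short of 16099/159 but 1.7⁹ ≈118.588 reaches it, so n = 9.

9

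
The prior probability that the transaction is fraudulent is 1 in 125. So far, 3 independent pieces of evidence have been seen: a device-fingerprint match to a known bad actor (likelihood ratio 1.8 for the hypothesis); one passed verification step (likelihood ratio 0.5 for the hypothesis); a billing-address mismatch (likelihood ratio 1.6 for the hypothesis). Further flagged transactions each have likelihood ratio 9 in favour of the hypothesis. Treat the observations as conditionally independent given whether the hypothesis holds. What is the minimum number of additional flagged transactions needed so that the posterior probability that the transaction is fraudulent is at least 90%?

Prior odds = 0.008/0.992 = 1/124.
Combined Bayes factor of the evidence already in hand = 1.8 × 0.5 × 1.6 = 1.44.
Odds after that evidence = (1/124) × 1.44 = 9/775.
Target odds = 0.9/0.1 = 9.
Need 9ⁿ ≥ 9 ÷ (9/775) = 775.
9³ = 729 falls short of 775 but 9⁴ = 6561 reaches it, so n = 4.

4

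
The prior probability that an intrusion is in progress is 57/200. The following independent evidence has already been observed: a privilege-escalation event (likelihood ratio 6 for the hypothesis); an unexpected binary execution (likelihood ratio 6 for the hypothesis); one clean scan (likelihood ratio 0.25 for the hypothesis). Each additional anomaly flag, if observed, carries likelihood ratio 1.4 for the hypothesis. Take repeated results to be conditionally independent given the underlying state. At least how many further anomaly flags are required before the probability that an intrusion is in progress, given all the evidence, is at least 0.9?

Prior odds = 0.285/0.715 = 57/143.
Combined Bayes factor of the evidence already in hand = 6 × 6 × 0.25 = 9.
Odds after that evidence = (57/143) × 9 = 513/143.
Target odds = 0.9/0.1 = 9.
Need 1.4ⁿ ≥ 9 ÷ (513/143) = 143/57.
1.4² = 1.96 falls short of 143/57 but 1.4³ = 2.744 reaches it, so n = 3.

3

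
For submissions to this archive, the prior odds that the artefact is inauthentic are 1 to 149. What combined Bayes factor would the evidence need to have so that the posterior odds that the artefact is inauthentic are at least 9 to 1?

Prior odds = 1/149.
Target odds = 9.
Required Bayes factor = 9 ÷ (1/149) = 1341.

1341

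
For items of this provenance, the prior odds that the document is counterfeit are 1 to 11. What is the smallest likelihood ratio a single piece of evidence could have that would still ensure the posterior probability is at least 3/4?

Prior odds = 1/11.
Target odds = 0.75/0.25 = 3.
Required Bayes factor = 3 ÷ (1/11) = 33.

33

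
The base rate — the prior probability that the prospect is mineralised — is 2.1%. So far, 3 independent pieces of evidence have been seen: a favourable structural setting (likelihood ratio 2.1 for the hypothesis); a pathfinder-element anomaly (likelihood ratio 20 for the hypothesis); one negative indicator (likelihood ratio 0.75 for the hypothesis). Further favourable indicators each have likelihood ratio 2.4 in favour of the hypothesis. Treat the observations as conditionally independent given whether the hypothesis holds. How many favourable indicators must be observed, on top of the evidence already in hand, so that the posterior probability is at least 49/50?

5

Prior odds = 0.021/0.979 = 21/979.
Combined Bayes factor of the evidence already in hand = 2.1 × 20 × 0.75 = 31.5.
Odds after that evidence = (21/979) × 31.5 = 1323/1958.
Target odds = 0.98/0.02 = 49.
Need 2.4ⁿ ≥ 49 ÷ (1323/1958) = 1958/27.
2.4⁴ = 33.1776 falls short of 1958/27 but 2.4⁵ = 79.62624 reaches it, so n = 5.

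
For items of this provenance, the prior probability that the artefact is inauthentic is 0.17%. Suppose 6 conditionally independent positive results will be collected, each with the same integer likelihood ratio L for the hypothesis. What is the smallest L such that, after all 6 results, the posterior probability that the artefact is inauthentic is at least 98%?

6

Prior odds = 0.0017/0.9983 = 17/9983.
Target odds = 0.98/0.02 = 49.
Need L⁶ ≥ 49 ÷ (17/9983) = 489167/17.
5⁶ = 15625 < 489167/17 ≤ 46656 = 6⁶, so L = 6.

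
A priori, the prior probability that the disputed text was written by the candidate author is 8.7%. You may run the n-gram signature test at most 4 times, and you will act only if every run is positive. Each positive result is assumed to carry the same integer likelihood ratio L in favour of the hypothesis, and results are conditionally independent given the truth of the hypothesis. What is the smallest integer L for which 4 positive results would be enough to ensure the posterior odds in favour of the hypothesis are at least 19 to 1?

4

Prior odds = 0.087/0.913 = 87/913.
Target odds = 19.
Need L⁴ ≥ 19 ÷ (87/913) = 17347/87.
3⁴ = 81 < 17347/87 ≤ 256 = 4⁴, so L = 4.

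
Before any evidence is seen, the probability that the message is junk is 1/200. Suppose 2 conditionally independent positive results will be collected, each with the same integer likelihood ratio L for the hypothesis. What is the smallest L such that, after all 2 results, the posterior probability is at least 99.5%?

199

Prior odds = 0.005/0.995 = 1/199.
Target odds = 0.995/0.005 = 199.
Need L² ≥ 199 ÷ (1/199) = 39601.
198² = 39204 < 39601 ≤ 39601 = 199², so L = 199.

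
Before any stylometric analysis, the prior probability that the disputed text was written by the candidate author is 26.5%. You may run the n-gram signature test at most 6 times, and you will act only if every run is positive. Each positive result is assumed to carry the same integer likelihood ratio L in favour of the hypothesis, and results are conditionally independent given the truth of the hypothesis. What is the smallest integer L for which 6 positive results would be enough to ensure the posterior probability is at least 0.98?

3

Prior odds = 0.265/0.735 = 53/147.
Target odds = 0.98/0.02 = 49.
Need L⁶ ≥ 49 ÷ (53/147) = 7203/53.
2⁶ = 64 < 7203/53 ≤ 729 = 3⁶, so L = 3.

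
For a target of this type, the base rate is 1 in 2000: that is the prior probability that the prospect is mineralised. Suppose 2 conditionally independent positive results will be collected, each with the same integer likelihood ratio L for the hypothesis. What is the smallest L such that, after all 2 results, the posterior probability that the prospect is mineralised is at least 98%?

Prior odds = 0.0005/0.9995 = 1/1999.
Target odds = 0.98/0.02 = 49.
Need L² ≥ 49 ÷ (1/1999) = 97951.
312² = 97344 < 97951 ≤ 97969 = 313², so L = 313.

313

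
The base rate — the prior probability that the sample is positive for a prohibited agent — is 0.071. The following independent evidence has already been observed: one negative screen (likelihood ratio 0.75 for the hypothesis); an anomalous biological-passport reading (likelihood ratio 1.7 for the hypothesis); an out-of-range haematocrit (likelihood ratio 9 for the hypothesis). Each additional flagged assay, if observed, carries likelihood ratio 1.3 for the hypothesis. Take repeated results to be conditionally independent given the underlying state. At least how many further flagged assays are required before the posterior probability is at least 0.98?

16

Prior odds = 0.071/0.929 = 71/929.
Combined Bayes factor of the evidence already in hand = 0.75 × 1.7 × 9 = 11.475.
Odds after that evidence = (71/929) × 11.475 = 32589/37160.
Target odds = 0.98/0.02 = 49.
Need 1.3ⁿ ≥ 49 ÷ (32589/37160) = 1820840/32589.
1.3¹⁵ ≈51.1859 falls short of 1820840/32589 but 1.3¹⁶ ≈66.5417 reaches it, so n = 16.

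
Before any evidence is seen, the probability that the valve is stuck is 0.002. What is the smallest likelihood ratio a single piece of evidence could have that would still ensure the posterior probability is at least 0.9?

4491

Prior odds = 0.002/0.998 = 1/499.
Target odds = 0.9/0.1 = 9.
Required Bayes factor = 9 ÷ (1/499) = 4491.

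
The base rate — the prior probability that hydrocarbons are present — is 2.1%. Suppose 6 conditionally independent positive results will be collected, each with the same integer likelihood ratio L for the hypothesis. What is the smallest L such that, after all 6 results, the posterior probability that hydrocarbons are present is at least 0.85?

3

Prior odds = 0.021/0.979 = 21/979.
Target odds = 0.85/0.15 = 17/3.
Need L⁶ ≥ 17/3 ÷ (21/979) = 16643/63.
2⁶ = 64 < 16643/63 ≤ 729 = 3⁶, so L = 3.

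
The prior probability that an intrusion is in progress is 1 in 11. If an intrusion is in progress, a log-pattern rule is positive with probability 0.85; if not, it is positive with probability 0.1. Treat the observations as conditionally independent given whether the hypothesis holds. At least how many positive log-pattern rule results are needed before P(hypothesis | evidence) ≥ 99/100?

Prior odds: (1/11) ÷ (10/11) = 0.1.
Likelihood ratio of a positive = 0.85/0.1 = 8.5.
Target posterior odds = 0.99/0.01 = 99.
Need 0.1 × 8.5ⁿ ≥ 99, i.e. 8.5ⁿ ≥ 990.
8.5³ = 614.125 falls short of 990 but 8.5⁴ = 5220.0625 reaches it, so n = 4.

4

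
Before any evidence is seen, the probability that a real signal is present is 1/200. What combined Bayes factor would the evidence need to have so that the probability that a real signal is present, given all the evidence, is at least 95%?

3781

Prior odds = 0.005/0.995 = 1/199.
Target odds = 0.95/0.05 = 19.
Required Bayes factor = 19 ÷ (1/199) = 3781.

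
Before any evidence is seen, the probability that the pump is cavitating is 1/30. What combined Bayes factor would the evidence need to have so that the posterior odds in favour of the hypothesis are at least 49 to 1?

Prior odds = (1/30)/(29/30) = 1/29.
Target odds = 49.
Required Bayes factor = 49 ÷ (1/29) = 1421.

1421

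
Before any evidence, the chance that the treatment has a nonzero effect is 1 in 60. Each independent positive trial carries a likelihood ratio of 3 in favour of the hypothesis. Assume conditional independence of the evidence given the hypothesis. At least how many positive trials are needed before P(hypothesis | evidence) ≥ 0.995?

Prior odds = (1/60)/(59/60) = 1/59.
Likelihood ratio per positive trial = 3.
Target odds: 0.995 ÷ 0.005 = 199.
Need (1/59) × 3ⁿ ≥ 199, i.e. 3ⁿ ≥ 11741.
3⁸ = 6561 falls short of 11741 but 3⁹ = 19683 reaches it, so n = 9.

9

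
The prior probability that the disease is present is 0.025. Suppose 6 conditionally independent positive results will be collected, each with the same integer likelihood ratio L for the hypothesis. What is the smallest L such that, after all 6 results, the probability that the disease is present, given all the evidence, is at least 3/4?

Prior odds = 0.025/0.975 = 1/39.
Target odds = 0.75/0.25 = 3.
Need L⁶ ≥ 3 ÷ (1/39) = 117.
2⁶ = 64 < 117 ≤ 729 = 3⁶, so L = 3.

3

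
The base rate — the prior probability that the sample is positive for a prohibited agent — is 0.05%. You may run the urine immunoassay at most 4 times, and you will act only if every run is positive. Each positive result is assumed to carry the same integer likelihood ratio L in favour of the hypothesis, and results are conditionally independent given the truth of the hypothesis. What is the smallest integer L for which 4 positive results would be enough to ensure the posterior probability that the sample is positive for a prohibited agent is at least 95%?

Prior odds = 0.0005/0.9995 = 1/1999.
Target odds = 0.95/0.05 = 19.
Need L⁴ ≥ 19 ÷ (1/1999) = 37981.
13⁴ = 28561 < 37981 ≤ 38416 = 14⁴, so L = 14.

14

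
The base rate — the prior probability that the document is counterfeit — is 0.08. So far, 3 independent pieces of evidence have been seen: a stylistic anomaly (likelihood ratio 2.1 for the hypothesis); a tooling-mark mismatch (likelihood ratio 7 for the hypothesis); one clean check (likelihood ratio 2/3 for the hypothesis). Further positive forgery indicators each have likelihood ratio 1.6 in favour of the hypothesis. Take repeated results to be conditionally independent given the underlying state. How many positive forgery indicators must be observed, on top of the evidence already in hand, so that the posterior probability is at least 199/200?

Prior odds = 0.08/0.92 = 2/23.
Combined Bayes factor of the evidence already in hand = 2.1 × 7 × (2/3) = 9.8.
Odds after that evidence = (2/23) × 9.8 = 98/115.
Target odds = 0.995/0.005 = 199.
Need 1.6ⁿ ≥ 199 ÷ (98/115) = 22885/98.
1.6¹¹ ≈175.922 falls short of 22885/98 but 1.6¹² ≈281.475 reaches it, so n = 12.

12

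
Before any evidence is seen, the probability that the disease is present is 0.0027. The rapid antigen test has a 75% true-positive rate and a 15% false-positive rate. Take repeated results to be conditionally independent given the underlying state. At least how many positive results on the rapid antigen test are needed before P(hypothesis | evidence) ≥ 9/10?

Prior odds: 0.0027 ÷ 0.9973 = 27/9973.
Likelihood ratio of a positive result = 0.75/0.15 = 5.
Target odds: 0.9 ÷ 0.1 = 9.
Require 5ⁿ ≥ 9 ÷ (27/9973) = 9973/3.
5⁵ = 3125 falls short of 9973/3 but 5⁶ = 15625 reaches it, so n = 6.

6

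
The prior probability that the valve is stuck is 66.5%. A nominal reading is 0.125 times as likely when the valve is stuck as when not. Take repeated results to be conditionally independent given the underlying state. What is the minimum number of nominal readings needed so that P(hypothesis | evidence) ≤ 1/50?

Prior odds = 0.665/0.335 = 133/67.
Likelihood ratio per nominal reading = 0.125.
Target posterior odds = 0.02/0.98 = 1/49.
Need (133/67) × 0.125ⁿ ≤ 1/49, i.e. 0.125ⁿ ≤ 67/6517.
0.125² = 0.015625 is still above 67/6517 but 0.125³ = 0.001953125 is at or below it, so n = 3.

3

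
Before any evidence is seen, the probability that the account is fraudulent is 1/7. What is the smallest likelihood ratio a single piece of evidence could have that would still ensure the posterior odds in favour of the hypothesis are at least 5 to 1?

Prior odds = (1/7)/(6/7) = 1/6.
Target odds = 5.
Required Bayes factor = 5 ÷ (1/6) = 30.

30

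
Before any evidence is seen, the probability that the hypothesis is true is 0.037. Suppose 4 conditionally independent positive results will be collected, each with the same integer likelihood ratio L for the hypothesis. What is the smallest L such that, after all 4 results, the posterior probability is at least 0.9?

4

Prior odds = 0.037/0.963 = 37/963.
Target odds = 0.9/0.1 = 9.
Need L⁴ ≥ 9 ÷ (37/963) = 8667/37.
3⁴ = 81 < 8667/37 ≤ 256 = 4⁴, so L = 4.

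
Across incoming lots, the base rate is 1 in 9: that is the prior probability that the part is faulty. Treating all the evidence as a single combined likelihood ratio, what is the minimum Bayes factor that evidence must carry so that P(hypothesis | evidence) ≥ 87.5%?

56

Prior odds = (1/9)/(8/9) = 0.125.
Target odds = 0.875/0.125 = 7.
Required Bayes factor = 7 ÷ 0.125 = 56.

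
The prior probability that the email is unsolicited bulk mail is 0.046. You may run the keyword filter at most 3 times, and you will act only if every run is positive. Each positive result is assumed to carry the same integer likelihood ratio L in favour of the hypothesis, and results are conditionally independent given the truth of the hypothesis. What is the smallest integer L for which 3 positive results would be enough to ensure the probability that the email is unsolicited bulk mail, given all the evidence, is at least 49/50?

Prior odds = 0.046/0.954 = 23/477.
Target odds = 0.98/0.02 = 49.
Need L³ ≥ 49 ÷ (23/477) = 23373/23.
10³ = 1000 < 23373/23 ≤ 1331 = 11³, so L = 11.

11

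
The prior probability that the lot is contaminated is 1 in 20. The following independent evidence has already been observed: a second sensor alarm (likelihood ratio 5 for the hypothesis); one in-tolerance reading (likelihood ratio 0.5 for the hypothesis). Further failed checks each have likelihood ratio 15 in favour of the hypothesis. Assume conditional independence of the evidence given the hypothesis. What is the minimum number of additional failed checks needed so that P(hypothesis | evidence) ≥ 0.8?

Prior odds = 0.05/0.95 = 1/19.
Combined Bayes factor of the evidence already in hand = 5 × 0.5 = 2.5.
Odds after that evidence = (1/19) × 2.5 = 5/38.
Target odds = 0.8/0.2 = 4.
Need 15ⁿ ≥ 4 ÷ (5/38) = 30.4.
15¹ = 15 falls short of 30.4 but 15² = 225 reaches it, so n = 2.

2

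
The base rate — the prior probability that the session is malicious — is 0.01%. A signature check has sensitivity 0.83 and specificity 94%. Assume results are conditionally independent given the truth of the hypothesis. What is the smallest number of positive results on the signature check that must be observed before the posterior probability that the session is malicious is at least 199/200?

6

Prior odds: 0.0001 ÷ 0.9999 = 1/9999.
False-positive rate = 1 − 0.94 = 0.06; likelihood ratio of a positive = 0.83/0.06 = 83/6.
Target odds: 0.995 ÷ 0.005 = 199.
Need (1/9999) × (83/6)ⁿ ≥ 199, i.e. (83/6)ⁿ ≥ 1989801.
(83/6)⁵ ≈506564 falls short of 1989801 but (83/6)⁶ ≈7.00747e+06 reaches it, so n = 6.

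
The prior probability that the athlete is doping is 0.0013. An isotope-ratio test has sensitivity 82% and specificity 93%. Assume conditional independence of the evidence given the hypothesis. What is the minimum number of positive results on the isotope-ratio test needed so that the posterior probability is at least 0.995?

5

Prior odds = 0.0013/0.9987 = 13/9987.
False-positive rate = 1 − 0.93 = 0.07; likelihood ratio of a positive = 0.82/0.07 = 82/7.
Target posterior odds = 0.995/0.005 = 199.
Need (13/9987) × (82/7)ⁿ ≥ 199, i.e. (82/7)ⁿ ≥ 1987413/13.
(82/7)⁴ = 45212176/2401 falls short of 1987413/13 but (82/7)⁵ ≈220587 reaches it, so n = 5.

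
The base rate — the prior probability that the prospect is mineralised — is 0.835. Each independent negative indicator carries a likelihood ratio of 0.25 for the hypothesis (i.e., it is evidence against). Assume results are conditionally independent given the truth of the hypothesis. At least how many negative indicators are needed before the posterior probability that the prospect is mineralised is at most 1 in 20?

4

Prior odds: 0.835 ÷ 0.165 = 167/33.
Likelihood ratio per negative indicator = 0.25.
Target posterior odds = 0.05/0.95 = 1/19.
Require 0.25ⁿ ≤ 1/19 ÷ (167/33) = 33/3173.
0.25³ = 0.015625 is still above 33/3173 but 0.25⁴ = 0.00390625 is at or below it, so n = 4.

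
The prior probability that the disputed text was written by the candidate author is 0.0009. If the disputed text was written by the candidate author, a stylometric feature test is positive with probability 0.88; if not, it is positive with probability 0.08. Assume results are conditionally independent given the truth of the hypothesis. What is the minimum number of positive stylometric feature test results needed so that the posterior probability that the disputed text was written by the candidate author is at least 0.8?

4

Prior odds: 0.0009 ÷ 0.9991 = 9/9991.
Likelihood ratio of a positive = 0.88/0.08 = 11.
Target odds: 0.8 ÷ 0.2 = 4.
Need (9/9991) × 11ⁿ ≥ 4, i.e. 11ⁿ ≥ 39964/9.
11³ = 1331 falls short of 39964/9 but 11⁴ = 14641 reaches it, so n = 4.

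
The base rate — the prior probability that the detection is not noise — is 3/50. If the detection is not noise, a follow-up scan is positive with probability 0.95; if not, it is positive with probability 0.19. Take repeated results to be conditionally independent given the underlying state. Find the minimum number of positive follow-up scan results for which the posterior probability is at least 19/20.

4

Prior odds: 0.06 ÷ 0.94 = 3/47.
Likelihood ratio of a positive = 0.95/0.19 = 5.
Target posterior odds = 0.95/0.05 = 19.
Need (3/47) × 5ⁿ ≥ 19, i.e. 5ⁿ ≥ 893/3.
5³ = 125 falls short of 893/3 but 5⁴ = 625 reaches it, so n = 4.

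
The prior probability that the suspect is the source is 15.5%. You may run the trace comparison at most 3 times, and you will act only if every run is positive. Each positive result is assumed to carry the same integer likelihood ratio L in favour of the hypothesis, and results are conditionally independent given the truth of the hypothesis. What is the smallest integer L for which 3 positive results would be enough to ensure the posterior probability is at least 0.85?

4

Prior odds = 0.155/0.845 = 31/169.
Target odds = 0.85/0.15 = 17/3.
Need L³ ≥ 17/3 ÷ (31/169) = 2873/93.
3³ = 27 < 2873/93 ≤ 64 = 4³, so L = 4.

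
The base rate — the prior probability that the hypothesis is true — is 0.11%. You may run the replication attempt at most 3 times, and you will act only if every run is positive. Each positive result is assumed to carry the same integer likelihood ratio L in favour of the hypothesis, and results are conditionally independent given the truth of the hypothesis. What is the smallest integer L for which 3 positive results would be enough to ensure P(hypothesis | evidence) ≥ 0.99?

45

Prior odds = 0.0011/0.9989 = 11/9989.
Target odds = 0.99/0.01 = 99.
Need L³ ≥ 99 ÷ (11/9989) = 89901.
44³ = 85184 < 89901 ≤ 91125 = 45³, so L = 45.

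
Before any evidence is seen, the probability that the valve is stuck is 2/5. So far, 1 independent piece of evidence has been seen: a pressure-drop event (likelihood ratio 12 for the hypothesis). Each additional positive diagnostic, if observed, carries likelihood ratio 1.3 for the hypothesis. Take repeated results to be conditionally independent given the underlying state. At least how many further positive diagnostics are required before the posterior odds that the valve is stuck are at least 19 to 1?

Prior odds = 0.4/0.6 = 2/3.
Bayes factor of the evidence already in hand = 12.
Odds after that evidence = (2/3) × 12 = 8.
Target odds = 19.
Need 1.3ⁿ ≥ 19 ÷ 8 = 2.375.
1.3³ = 2.197 falls short of 2.375 but 1.3⁴ = 2.8561 reaches it, so n = 4.

4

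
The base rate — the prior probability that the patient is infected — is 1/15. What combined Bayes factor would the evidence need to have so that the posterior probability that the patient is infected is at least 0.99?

1386

Prior odds = (1/15)/(14/15) = 1/14.
Target odds = 0.99/0.01 = 99.
Required Bayes factor = 99 ÷ (1/14) = 1386.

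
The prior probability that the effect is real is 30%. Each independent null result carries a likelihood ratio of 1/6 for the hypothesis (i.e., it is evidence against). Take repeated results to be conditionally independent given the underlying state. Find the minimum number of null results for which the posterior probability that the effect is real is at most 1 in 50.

2

Prior odds = 0.3/0.7 = 3/7.
Likelihood ratio per null result = 1/6.
Target posterior odds = 0.02/0.98 = 1/49.
Need (3/7) × (1/6)ⁿ ≤ 1/49, i.e. (1/6)ⁿ ≤ 1/21.
(1/6)¹ = 1/6 is still above 1/21 but (1/6)² = 1/36 is at or below it, so n = 2.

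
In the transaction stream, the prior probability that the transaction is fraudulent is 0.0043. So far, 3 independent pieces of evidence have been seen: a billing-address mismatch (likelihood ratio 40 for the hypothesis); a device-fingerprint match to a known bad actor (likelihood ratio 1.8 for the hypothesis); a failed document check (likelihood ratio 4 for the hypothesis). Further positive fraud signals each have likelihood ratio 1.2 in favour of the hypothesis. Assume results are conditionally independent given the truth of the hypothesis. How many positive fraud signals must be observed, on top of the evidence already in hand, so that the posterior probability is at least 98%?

Prior odds = 0.0043/0.9957 = 43/9957.
Combined Bayes factor of the evidence already in hand = 40 × 1.8 × 4 = 288.
Odds after that evidence = (43/9957) × 288 = 4128/3319.
Target odds = 0.98/0.02 = 49.
Need 1.2ⁿ ≥ 49 ÷ (4128/3319) = 162631/4128.
1.2²⁰ ≈38.3376 falls short of 162631/4128 but 1.2²¹ ≈46.0051 reaches it, so n = 21.

21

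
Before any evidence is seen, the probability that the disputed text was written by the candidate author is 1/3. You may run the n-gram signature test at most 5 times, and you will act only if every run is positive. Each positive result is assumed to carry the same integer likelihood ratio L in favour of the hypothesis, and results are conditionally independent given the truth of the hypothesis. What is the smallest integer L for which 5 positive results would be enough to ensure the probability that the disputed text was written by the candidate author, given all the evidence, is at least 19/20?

3

Prior odds = (1/3)/(2/3) = 0.5.
Target odds = 0.95/0.05 = 19.
Need L⁵ ≥ 19 ÷ 0.5 = 38.
2⁵ = 32 < 38 ≤ 243 = 3⁵, so L = 3.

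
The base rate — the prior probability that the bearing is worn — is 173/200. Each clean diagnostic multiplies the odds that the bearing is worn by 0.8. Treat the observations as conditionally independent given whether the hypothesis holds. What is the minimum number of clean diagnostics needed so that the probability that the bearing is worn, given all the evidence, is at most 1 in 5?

Prior odds = 0.865/0.135 = 173/27.
Likelihood ratio per clean diagnostic = 0.8.
Target odds: 0.2 ÷ 0.8 = 0.25.
Require 0.8ⁿ ≤ 0.25 ÷ (173/27) = 27/692.
0.8¹⁴ ≈0.0439805 is still above 27/692 but 0.8¹⁵ ≈0.0351844 is at or below it, so n = 15.

15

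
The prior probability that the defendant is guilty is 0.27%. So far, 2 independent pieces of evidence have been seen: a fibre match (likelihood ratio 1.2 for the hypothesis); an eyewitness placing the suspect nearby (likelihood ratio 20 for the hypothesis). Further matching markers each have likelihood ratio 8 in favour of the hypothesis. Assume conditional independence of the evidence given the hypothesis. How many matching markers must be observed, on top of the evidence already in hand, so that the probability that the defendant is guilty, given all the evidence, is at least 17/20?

Prior odds = 0.0027/0.9973 = 27/9973.
Combined Bayes factor of the evidence already in hand = 1.2 × 20 = 24.
Odds after that evidence = (27/9973) × 24 = 648/9973.
Target odds = 0.85/0.15 = 17/3.
Need 8ⁿ ≥ 17/3 ÷ (648/9973) = 169541/1944.
8² = 64 falls short of 169541/1944 but 8³ = 512 reaches it, so n = 3.

3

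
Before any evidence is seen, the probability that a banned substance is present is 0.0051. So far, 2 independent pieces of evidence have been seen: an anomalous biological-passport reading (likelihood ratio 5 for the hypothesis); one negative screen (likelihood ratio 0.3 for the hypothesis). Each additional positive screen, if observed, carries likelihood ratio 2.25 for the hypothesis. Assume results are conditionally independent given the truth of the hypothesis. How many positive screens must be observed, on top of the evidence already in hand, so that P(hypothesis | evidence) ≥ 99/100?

12

Prior odds = 0.0051/0.9949 = 51/9949.
Combined Bayes factor of the evidence already in hand = 5 × 0.3 = 1.5.
Odds after that evidence = (51/9949) × 1.5 = 153/19898.
Target odds = 0.99/0.01 = 99.
Need 2.25ⁿ ≥ 99 ÷ (153/19898) = 218878/17.
2.25¹¹ ≈7481.83 falls short of 218878/17 but 2.25¹² ≈16834.1 reaches it, so n = 12.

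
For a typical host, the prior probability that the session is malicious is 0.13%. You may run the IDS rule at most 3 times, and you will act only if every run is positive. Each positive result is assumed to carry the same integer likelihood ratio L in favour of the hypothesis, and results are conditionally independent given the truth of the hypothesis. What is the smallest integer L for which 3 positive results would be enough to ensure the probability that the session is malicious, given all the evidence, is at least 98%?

34

Prior odds = 0.0013/0.9987 = 13/9987.
Target odds = 0.98/0.02 = 49.
Need L³ ≥ 49 ÷ (13/9987) = 489363/13.
33³ = 35937 < 489363/13 ≤ 39304 = 34³, so L = 34.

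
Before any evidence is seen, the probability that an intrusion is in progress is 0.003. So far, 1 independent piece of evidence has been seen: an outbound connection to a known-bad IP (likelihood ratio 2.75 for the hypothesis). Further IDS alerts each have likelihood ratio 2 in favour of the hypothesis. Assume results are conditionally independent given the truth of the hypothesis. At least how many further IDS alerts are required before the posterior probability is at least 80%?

9

Prior odds = 0.003/0.997 = 3/997.
Bayes factor of the evidence already in hand = 2.75.
Odds after that evidence = (3/997) × 2.75 = 33/3988.
Target odds = 0.8/0.2 = 4.
Need 2ⁿ ≥ 4 ÷ (33/3988) = 15952/33.
2⁸ = 256 falls short of 15952/33 but 2⁹ = 512 reaches it, so n = 9.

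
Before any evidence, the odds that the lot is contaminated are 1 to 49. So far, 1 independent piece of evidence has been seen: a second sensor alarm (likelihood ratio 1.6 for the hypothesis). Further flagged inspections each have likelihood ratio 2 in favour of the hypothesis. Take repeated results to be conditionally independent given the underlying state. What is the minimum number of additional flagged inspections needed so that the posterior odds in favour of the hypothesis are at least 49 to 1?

Prior odds = 1/49.
Bayes factor of the evidence already in hand = 1.6.
Odds after that evidence = (1/49) × 1.6 = 8/245.
Target odds = 49.
Need 2ⁿ ≥ 49 ÷ (8/245) = 1500.625.
2¹⁰ = 1024 falls short of 1500.625 but 2¹¹ = 2048 reaches it, so n = 11.

11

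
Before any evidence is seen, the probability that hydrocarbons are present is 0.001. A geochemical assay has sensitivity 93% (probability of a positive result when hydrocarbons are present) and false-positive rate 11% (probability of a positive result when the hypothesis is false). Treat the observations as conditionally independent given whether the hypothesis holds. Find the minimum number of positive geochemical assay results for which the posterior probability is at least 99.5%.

6

Prior odds = 0.001/0.999 = 1/999.
Likelihood ratio of a positive result = 0.93/0.11 = 93/11.
Target posterior odds = 0.995/0.005 = 199.
Need (1/999) × (93/11)ⁿ ≥ 199, i.e. (93/11)ⁿ ≥ 198801.
(93/11)⁵ ≈43196.8 falls short of 198801 but (93/11)⁶ ≈365209 reaches it, so n = 6.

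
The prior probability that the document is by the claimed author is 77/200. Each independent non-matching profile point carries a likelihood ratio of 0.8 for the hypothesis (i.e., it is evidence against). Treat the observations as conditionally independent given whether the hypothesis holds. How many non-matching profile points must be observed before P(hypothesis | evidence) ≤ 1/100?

19

Prior odds: 0.385 ÷ 0.615 = 77/123.
Likelihood ratio per non-matching profile point = 0.8.
Target odds: 0.01 ÷ 0.99 = 1/99.
Require 0.8ⁿ ≤ 1/99 ÷ (77/123) = 41/2541.
0.8¹⁸ ≈0.0180144 is still above 41/2541 but 0.8¹⁹ ≈0.0144115 is at or below it, so n = 19.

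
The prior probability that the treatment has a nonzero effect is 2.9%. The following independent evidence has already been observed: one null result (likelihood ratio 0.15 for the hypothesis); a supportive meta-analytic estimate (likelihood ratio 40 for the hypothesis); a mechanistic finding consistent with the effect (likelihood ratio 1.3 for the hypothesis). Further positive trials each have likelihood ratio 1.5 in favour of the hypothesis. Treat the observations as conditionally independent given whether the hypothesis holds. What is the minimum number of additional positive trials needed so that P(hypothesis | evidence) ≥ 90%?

10

Prior odds = 0.029/0.971 = 29/971.
Combined Bayes factor of the evidence already in hand = 0.15 × 40 × 1.3 = 7.8.
Odds after that evidence = (29/971) × 7.8 = 1131/4855.
Target odds = 0.9/0.1 = 9.
Need 1.5ⁿ ≥ 9 ÷ (1131/4855) = 14565/377.
1.5⁹ = 19683/512 falls short of 14565/377 but 1.5¹⁰ = 59049/1024 reaches it, so n = 10.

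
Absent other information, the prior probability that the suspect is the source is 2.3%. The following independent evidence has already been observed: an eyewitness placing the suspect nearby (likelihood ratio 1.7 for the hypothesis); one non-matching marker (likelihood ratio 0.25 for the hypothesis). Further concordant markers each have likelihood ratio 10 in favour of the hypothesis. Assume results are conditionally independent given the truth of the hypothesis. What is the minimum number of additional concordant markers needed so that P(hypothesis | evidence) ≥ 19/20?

4

Prior odds = 0.023/0.977 = 23/977.
Combined Bayes factor of the evidence already in hand = 1.7 × 0.25 = 0.425.
Odds after that evidence = (23/977) × 0.425 = 391/39080.
Target odds = 0.95/0.05 = 19.
Need 10ⁿ ≥ 19 ÷ (391/39080) = 742520/391.
10³ = 1000 falls short of 742520/391 but 10⁴ = 10000 reaches it, so n = 4.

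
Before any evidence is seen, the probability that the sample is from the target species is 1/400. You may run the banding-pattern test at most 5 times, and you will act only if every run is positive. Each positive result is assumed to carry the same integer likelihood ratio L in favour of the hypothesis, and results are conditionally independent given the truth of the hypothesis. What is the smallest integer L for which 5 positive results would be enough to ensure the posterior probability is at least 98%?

8

Prior odds = 0.0025/0.9975 = 1/399.
Target odds = 0.98/0.02 = 49.
Need L⁵ ≥ 49 ÷ (1/399) = 19551.
7⁵ = 16807 < 19551 ≤ 32768 = 8⁵, so L = 8.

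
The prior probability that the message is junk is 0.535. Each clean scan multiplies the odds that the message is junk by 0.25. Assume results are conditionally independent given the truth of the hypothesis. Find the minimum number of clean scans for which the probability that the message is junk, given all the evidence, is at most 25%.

Prior odds: 0.535 ÷ 0.465 = 107/93.
Likelihood ratio per clean scan = 0.25.
Target odds: 0.25 ÷ 0.75 = 1/3.
Require 0.25ⁿ ≤ 1/3 ÷ (107/93) = 31/107.
0.25¹ = 0.25, which is already at or below the required 31/107; so n = 1.

1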